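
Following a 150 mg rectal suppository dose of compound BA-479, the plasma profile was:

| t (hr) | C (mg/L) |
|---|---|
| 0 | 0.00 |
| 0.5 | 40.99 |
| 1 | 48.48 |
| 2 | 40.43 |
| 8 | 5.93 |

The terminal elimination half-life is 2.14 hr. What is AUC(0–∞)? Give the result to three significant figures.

AUC = 234 mg/L·hr

Trapezoidal AUC_0→8:
  [0→0.5]: (0.00+40.99)/2 × 0.5 = 10.2475
  [0.5→1]: (40.99+48.48)/2 × 0.5 = 22.3675
  [1→2]: (48.48+40.43)/2 × 1 = 44.455
  [2→8]: (40.43+5.93)/2 × 6 = 139.08
  Sum = 216.15 mg/L·hr
k_e = ln2 / t½ = 0.693147 / 2.14 = 0.3239 hr^-1
Extrapolated tail: C_last / k_e = 5.93 / 0.3239 = 18.308
AUC_0→∞ = 216.15 + 18.308 = 234.458 mg/L·hr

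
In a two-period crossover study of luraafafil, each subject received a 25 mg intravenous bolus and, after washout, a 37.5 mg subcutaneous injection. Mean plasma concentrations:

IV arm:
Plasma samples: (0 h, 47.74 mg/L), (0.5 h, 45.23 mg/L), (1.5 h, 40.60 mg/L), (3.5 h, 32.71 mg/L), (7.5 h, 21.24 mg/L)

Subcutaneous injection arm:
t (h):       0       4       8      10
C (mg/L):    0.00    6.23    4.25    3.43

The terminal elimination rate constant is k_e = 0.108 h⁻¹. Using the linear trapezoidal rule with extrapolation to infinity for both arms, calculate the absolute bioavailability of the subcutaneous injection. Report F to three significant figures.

Trapezoidal AUC_0→7.5 (IV):
  [0→0.5]: (47.74+45.23)/2 × 0.5 = 23.2425
  [0.5→1.5]: (45.23+40.60)/2 × 1 = 42.915
  [1.5→3.5]: (40.60+32.71)/2 × 2 = 73.31
  [3.5→7.5]: (32.71+21.24)/2 × 4 = 107.9
  Sum = 247.3675 mg/L·h
IV tail: 21.24/0.108 = 196.667; AUC_iv,0→∞ = 247.3675 + 196.667 = 444.0345 mg/L·h
Trapezoidal AUC_0→10 (subcutaneous injection):
  [0→4]: (0.00+6.23)/2 × 4 = 12.46
  [4→8]: (6.23+4.25)/2 × 4 = 20.96
  [8→10]: (4.25+3.43)/2 × 2 = 7.68
  Sum = 41.1 mg/L·h
subcutaneous injection tail: 3.43/0.108 = 31.759; AUC_ev,0→∞ = 41.1 + 31.759 = 72.859 mg/L·h
F = (AUC_ev/D_ev)/(AUC_iv/D_iv) = (72.859/37.5)/(444.0345/25) = 1.94291/17.76138 = 0.1094

F = 0.109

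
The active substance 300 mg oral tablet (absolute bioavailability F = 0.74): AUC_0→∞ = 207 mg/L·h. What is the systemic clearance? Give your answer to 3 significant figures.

CL = F × Dose / AUC_0→∞
   = 0.74 × 300 / 207 = 1.07246 L/h

CL = 1.07 L/h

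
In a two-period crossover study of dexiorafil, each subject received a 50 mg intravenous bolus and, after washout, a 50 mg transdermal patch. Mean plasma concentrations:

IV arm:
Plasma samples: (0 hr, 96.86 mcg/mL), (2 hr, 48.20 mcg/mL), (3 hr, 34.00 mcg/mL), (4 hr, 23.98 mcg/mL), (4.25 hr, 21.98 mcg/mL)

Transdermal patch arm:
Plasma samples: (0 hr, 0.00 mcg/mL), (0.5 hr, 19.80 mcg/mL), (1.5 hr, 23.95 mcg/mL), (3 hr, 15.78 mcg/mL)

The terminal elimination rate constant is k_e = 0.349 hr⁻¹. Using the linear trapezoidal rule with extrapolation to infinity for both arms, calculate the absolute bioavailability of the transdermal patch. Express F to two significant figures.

Trapezoidal AUC_0→4.25 (IV):
  [0→2]: (96.86+48.20)/2 × 2 = 145.06
  [2→3]: (48.20+34.00)/2 × 1 = 41.1
  [3→4]: (34.00+23.98)/2 × 1 = 28.99
  [4→4.25]: (23.98+21.98)/2 × 0.25 = 5.745
  Sum = 220.895 mcg/mL·hr
IV tail: 21.98/0.349 = 62.980; AUC_iv,0→∞ = 220.895 + 62.980 = 283.875 mcg/mL·hr
Trapezoidal AUC_0→3 (transdermal patch):
  [0→0.5]: (0.00+19.80)/2 × 0.5 = 4.95
  [0.5→1.5]: (19.80+23.95)/2 × 1 = 21.875
  [1.5→3]: (23.95+15.78)/2 × 1.5 = 29.7975
  Sum = 56.6225 mcg/mL·hr
transdermal patch tail: 15.78/0.349 = 45.215; AUC_ev,0→∞ = 56.6225 + 45.215 = 101.8375 mcg/mL·hr
F = (AUC_ev/D_ev)/(AUC_iv/D_iv) = (101.8375/50)/(283.875/50) = 2.03675/5.6775 = 0.3587

F = 0.36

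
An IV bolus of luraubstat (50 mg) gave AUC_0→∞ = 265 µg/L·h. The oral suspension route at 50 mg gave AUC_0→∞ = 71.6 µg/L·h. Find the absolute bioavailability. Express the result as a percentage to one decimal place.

F = (AUC_ev / D_ev) / (AUC_iv / D_iv)
  = (71.6/50) / (265/50)
  = 1.432 / 5.3 = 0.2702
  = 27.02%

F = 27.0%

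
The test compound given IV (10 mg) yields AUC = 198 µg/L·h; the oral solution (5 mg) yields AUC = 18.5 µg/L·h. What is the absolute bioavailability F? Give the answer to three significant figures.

F = (AUC_ev / D_ev) / (AUC_iv / D_iv)
  = (18.5/5) / (198/10)
  = 3.7 / 19.8 = 0.1869

F = 0.187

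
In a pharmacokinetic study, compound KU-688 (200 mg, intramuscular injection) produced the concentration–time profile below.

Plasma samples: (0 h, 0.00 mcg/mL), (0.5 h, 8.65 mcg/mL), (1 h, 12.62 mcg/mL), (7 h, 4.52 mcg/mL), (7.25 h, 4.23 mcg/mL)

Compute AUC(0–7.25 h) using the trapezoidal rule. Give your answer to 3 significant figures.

Trapezoidal AUC_0→7.25:
  [0→0.5]: (0.00+8.65)/2 × 0.5 = 2.1625
  [0.5→1]: (8.65+12.62)/2 × 0.5 = 5.3175
  [1→7]: (12.62+4.52)/2 × 6 = 51.42
  [7→7.25]: (4.52+4.23)/2 × 0.25 = 1.09375
  Sum = 59.99375 mcg/mL·h

AUC = 60.0 mcg/mL·h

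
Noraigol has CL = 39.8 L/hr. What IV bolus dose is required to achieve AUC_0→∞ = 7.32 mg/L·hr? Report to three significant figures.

Dose = 291 mg

Dose_iv = CL × AUC_0→∞
     = 39.8 × 7.32 = 291.336 mg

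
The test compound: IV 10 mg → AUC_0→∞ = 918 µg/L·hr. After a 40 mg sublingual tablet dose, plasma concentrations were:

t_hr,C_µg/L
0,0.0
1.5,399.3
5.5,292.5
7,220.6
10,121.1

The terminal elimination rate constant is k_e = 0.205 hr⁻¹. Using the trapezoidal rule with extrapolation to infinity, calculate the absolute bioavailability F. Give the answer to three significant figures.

Trapezoidal AUC_0→10 (sublingual tablet):
  [0→1.5]: (0.0+399.3)/2 × 1.5 = 299.475
  [1.5→5.5]: (399.3+292.5)/2 × 4 = 1383.6
  [5.5→7]: (292.5+220.6)/2 × 1.5 = 384.825
  [7→10]: (220.6+121.1)/2 × 3 = 512.55
  Sum = 2580.45 µg/L·hr
Tail: C_last/k_e = 121.1/0.205 = 590.732
AUC_0→∞ (sublingual tablet) = 2580.45 + 590.732 = 3171.182 µg/L·hr
F = (AUC_ev/D_ev)/(AUC_iv/D_iv) = (3171.182/40)/(918/10) = 79.27955/91.8 = 0.8636

F = 0.864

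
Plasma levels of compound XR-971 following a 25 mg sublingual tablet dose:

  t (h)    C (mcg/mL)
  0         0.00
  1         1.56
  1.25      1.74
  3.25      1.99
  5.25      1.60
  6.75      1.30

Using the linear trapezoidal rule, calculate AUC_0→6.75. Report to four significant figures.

Trapezoidal AUC_0→6.75:
  [0→1]: (0.00+1.56)/2 × 1 = 0.78
  [1→1.25]: (1.56+1.74)/2 × 0.25 = 0.4125
  [1.25→3.25]: (1.74+1.99)/2 × 2 = 3.73
  [3.25→5.25]: (1.99+1.60)/2 × 2 = 3.59
  [5.25→6.75]: (1.60+1.30)/2 × 1.5 = 2.175
  Sum = 10.6875 mcg/mL·h

AUC = 10.69 mcg/mL·h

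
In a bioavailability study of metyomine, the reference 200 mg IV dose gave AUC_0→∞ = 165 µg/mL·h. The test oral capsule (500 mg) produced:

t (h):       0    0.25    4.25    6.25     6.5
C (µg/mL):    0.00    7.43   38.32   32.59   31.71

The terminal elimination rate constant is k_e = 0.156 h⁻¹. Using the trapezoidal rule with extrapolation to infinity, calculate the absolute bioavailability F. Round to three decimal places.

Trapezoidal AUC_0→6.5 (oral capsule):
  [0→0.25]: (0.00+7.43)/2 × 0.25 = 0.92875
  [0.25→4.25]: (7.43+38.32)/2 × 4 = 91.5
  [4.25→6.25]: (38.32+32.59)/2 × 2 = 70.91
  [6.25→6.5]: (32.59+31.71)/2 × 0.25 = 8.0375
  Sum = 171.37625 µg/mL·h
Tail: C_last/k_e = 31.71/0.156 = 203.269
AUC_0→∞ (oral capsule) = 171.37625 + 203.269 = 374.64525 µg/mL·h
F = (AUC_ev/D_ev)/(AUC_iv/D_iv) = (374.64525/500)/(165/200) = 0.7492905/0.825 = 0.9082

F = 0.908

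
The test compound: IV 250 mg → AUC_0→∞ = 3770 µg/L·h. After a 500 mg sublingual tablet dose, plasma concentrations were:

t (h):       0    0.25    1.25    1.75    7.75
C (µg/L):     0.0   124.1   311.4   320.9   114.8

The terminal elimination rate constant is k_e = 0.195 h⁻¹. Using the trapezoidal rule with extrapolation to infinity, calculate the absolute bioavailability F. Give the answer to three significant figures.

F = 0.303

Trapezoidal AUC_0→7.75 (sublingual tablet):
  [0→0.25]: (0.0+124.1)/2 × 0.25 = 15.5125
  [0.25→1.25]: (124.1+311.4)/2 × 1 = 217.75
  [1.25→1.75]: (311.4+320.9)/2 × 0.5 = 158.075
  [1.75→7.75]: (320.9+114.8)/2 × 6 = 1307.1
  Sum = 1698.4375 µg/L·h
Tail: C_last/k_e = 114.8/0.195 = 588.718
AUC_0→∞ (sublingual tablet) = 1698.4375 + 588.718 = 2287.1555 µg/L·h
F = (AUC_ev/D_ev)/(AUC_iv/D_iv) = (2287.1555/500)/(3770/250) = 4.574311/15.08 = 0.3033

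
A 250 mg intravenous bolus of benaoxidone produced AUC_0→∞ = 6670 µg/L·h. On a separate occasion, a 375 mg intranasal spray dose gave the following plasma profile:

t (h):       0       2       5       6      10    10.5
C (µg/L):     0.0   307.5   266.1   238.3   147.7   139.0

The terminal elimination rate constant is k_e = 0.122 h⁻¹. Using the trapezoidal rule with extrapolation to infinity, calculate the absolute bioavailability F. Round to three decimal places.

F = 0.340

Trapezoidal AUC_0→10.5 (intranasal spray):
  [0→2]: (0.0+307.5)/2 × 2 = 307.5
  [2→5]: (307.5+266.1)/2 × 3 = 860.4
  [5→6]: (266.1+238.3)/2 × 1 = 252.2
  [6→10]: (238.3+147.7)/2 × 4 = 772.0
  [10→10.5]: (147.7+139.0)/2 × 0.5 = 71.675
  Sum = 2263.775 µg/L·h
Tail: C_last/k_e = 139.0/0.122 = 1139.344
AUC_0→∞ (intranasal spray) = 2263.775 + 1139.344 = 3403.119 µg/L·h
F = (AUC_ev/D_ev)/(AUC_iv/D_iv) = (3403.119/375)/(6670/250) = 9.074984/26.68 = 0.3401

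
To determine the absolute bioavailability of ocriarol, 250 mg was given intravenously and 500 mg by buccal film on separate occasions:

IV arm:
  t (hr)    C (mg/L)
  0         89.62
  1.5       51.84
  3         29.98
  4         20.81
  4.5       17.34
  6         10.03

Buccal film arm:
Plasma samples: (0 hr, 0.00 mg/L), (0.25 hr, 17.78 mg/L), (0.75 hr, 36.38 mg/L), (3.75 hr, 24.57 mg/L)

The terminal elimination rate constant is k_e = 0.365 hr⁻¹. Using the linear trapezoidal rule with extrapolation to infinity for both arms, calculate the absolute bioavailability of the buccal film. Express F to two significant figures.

F = 0.35

Trapezoidal AUC_0→6 (IV):
  [0→1.5]: (89.62+51.84)/2 × 1.5 = 106.095
  [1.5→3]: (51.84+29.98)/2 × 1.5 = 61.365
  [3→4]: (29.98+20.81)/2 × 1 = 25.395
  [4→4.5]: (20.81+17.34)/2 × 0.5 = 9.5375
  [4.5→6]: (17.34+10.03)/2 × 1.5 = 20.5275
  Sum = 222.92 mg/L·hr
IV tail: 10.03/0.365 = 27.479; AUC_iv,0→∞ = 222.92 + 27.479 = 250.399 mg/L·hr
Trapezoidal AUC_0→3.75 (buccal film):
  [0→0.25]: (0.00+17.78)/2 × 0.25 = 2.2225
  [0.25→0.75]: (17.78+36.38)/2 × 0.5 = 13.54
  [0.75→3.75]: (36.38+24.57)/2 × 3 = 91.425
  Sum = 107.1875 mg/L·hr
buccal film tail: 24.57/0.365 = 67.315; AUC_ev,0→∞ = 107.1875 + 67.315 = 174.5025 mg/L·hr
F = (AUC_ev/D_ev)/(AUC_iv/D_iv) = (174.5025/500)/(250.399/250) = 0.349005/1.001596 = 0.3484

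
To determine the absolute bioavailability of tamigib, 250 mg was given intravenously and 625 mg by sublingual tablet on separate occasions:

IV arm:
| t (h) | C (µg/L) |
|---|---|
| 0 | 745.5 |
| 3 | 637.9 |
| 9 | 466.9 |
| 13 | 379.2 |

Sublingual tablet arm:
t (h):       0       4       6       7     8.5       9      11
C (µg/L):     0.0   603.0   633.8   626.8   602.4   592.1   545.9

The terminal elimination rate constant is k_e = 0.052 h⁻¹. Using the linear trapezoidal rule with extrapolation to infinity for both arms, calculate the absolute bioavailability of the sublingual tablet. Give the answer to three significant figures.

F = 0.443

Trapezoidal AUC_0→13 (IV):
  [0→3]: (745.5+637.9)/2 × 3 = 2075.1
  [3→9]: (637.9+466.9)/2 × 6 = 3314.4
  [9→13]: (466.9+379.2)/2 × 4 = 1692.2
  Sum = 7081.7 µg/L·h
IV tail: 379.2/0.052 = 7292.308; AUC_iv,0→∞ = 7081.7 + 7292.308 = 14374.008 µg/L·h
Trapezoidal AUC_0→11 (sublingual tablet):
  [0→4]: (0.0+603.0)/2 × 4 = 1206.0
  [4→6]: (603.0+633.8)/2 × 2 = 1236.8
  [6→7]: (633.8+626.8)/2 × 1 = 630.3
  [7→8.5]: (626.8+602.4)/2 × 1.5 = 921.9
  [8.5→9]: (602.4+592.1)/2 × 0.5 = 298.625
  [9→11]: (592.1+545.9)/2 × 2 = 1138.0
  Sum = 5431.625 µg/L·h
sublingual tablet tail: 545.9/0.052 = 10498.077; AUC_ev,0→∞ = 5431.625 + 10498.077 = 15929.702 µg/L·h
F = (AUC_ev/D_ev)/(AUC_iv/D_iv) = (15929.702/625)/(14374.008/250) = 25.4875/57.496032 = 0.4433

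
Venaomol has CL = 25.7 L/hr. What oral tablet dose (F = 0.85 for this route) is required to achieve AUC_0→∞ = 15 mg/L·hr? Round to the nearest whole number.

Dose = 454 mg

Dose = CL × AUC_0→∞ / F
     = 25.7 × 15 / 0.85 = 453.529 mg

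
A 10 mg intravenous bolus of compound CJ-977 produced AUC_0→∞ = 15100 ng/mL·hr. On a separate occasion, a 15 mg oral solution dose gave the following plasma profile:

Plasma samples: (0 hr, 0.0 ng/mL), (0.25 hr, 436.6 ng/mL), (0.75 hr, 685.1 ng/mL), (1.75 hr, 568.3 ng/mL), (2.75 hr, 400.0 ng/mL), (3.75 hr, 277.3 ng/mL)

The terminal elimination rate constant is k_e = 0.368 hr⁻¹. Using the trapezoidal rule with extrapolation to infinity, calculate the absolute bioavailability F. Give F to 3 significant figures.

Trapezoidal AUC_0→3.75 (oral solution):
  [0→0.25]: (0.0+436.6)/2 × 0.25 = 54.575
  [0.25→0.75]: (436.6+685.1)/2 × 0.5 = 280.425
  [0.75→1.75]: (685.1+568.3)/2 × 1 = 626.7
  [1.75→2.75]: (568.3+400.0)/2 × 1 = 484.15
  [2.75→3.75]: (400.0+277.3)/2 × 1 = 338.65
  Sum = 1784.5 ng/mL·hr
Tail: C_last/k_e = 277.3/0.368 = 753.533
AUC_0→∞ (oral solution) = 1784.5 + 753.533 = 2538.033 ng/mL·hr
F = (AUC_ev/D_ev)/(AUC_iv/D_iv) = (2538.033/15)/(15100/10) = 169.2022/1510 = 0.1121

F = 0.112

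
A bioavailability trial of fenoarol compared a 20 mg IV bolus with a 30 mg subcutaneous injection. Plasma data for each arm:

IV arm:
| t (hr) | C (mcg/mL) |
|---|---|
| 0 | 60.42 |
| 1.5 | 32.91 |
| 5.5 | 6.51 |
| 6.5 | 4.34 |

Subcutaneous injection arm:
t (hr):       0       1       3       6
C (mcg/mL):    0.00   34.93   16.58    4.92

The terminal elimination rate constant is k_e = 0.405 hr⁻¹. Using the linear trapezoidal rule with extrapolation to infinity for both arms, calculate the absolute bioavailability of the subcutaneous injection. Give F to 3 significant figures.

Trapezoidal AUC_0→6.5 (IV):
  [0→1.5]: (60.42+32.91)/2 × 1.5 = 69.9975
  [1.5→5.5]: (32.91+6.51)/2 × 4 = 78.84
  [5.5→6.5]: (6.51+4.34)/2 × 1 = 5.425
  Sum = 154.2625 mcg/mL·hr
IV tail: 4.34/0.405 = 10.716; AUC_iv,0→∞ = 154.2625 + 10.716 = 164.9785 mcg/mL·hr
Trapezoidal AUC_0→6 (subcutaneous injection):
  [0→1]: (0.00+34.93)/2 × 1 = 17.465
  [1→3]: (34.93+16.58)/2 × 2 = 51.51
  [3→6]: (16.58+4.92)/2 × 3 = 32.25
  Sum = 101.225 mcg/mL·hr
subcutaneous injection tail: 4.92/0.405 = 12.148; AUC_ev,0→∞ = 101.225 + 12.148 = 113.373 mcg/mL·hr
F = (AUC_ev/D_ev)/(AUC_iv/D_iv) = (113.373/30)/(164.9785/20) = 3.7791/8.248925 = 0.4581

F = 0.458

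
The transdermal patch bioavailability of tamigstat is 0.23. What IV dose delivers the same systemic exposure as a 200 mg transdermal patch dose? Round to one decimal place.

D_iv = 46.0 mg

Systemic exposure from an extravascular dose = F × D_ev, so the equivalent IV dose is F × D_ev.
D_iv = F × D_ev = 0.23 × 200 = 46 mg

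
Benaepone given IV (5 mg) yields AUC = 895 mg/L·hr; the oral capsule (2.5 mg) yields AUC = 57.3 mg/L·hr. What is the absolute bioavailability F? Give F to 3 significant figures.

F = (AUC_ev / D_ev) / (AUC_iv / D_iv)
  = (57.3/2.5) / (895/5)
  = 22.92 / 179 = 0.1280

F = 0.128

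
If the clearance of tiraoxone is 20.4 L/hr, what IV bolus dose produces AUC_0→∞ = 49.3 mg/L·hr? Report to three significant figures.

Dose = 1010 mg

Dose_iv = CL × AUC_0→∞
     = 20.4 × 49.3 = 1005.72 mg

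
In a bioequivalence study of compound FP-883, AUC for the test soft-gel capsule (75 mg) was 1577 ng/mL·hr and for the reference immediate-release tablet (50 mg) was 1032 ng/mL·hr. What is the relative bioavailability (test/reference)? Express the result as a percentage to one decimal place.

F_rel = (AUC_test/D_test) / (AUC_ref/D_ref)
      = (1577/75) / (1032/50)
      = 21.0267 / 20.64 = 1.0187 = 101.87%

F_rel = 101.9%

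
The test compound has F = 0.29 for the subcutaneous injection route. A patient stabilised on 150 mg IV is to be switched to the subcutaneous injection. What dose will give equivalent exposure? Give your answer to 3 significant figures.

D_subcutaneous = 517 mg

For equal systemic exposure: F × D_ev = D_iv
D_ev = D_iv / F = 150 / 0.29 = 517.241 mg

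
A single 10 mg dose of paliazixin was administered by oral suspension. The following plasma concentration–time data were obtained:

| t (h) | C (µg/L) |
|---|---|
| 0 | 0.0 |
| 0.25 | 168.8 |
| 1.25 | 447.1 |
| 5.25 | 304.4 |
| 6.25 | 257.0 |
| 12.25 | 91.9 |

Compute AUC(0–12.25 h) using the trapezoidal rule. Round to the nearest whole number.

AUC = 3159 µg/L·h

Trapezoidal AUC_0→12.25:
  [0→0.25]: (0.0+168.8)/2 × 0.25 = 21.1
  [0.25→1.25]: (168.8+447.1)/2 × 1 = 307.95
  [1.25→5.25]: (447.1+304.4)/2 × 4 = 1503.0
  [5.25→6.25]: (304.4+257.0)/2 × 1 = 280.7
  [6.25→12.25]: (257.0+91.9)/2 × 6 = 1046.7
  Sum = 3159.45 µg/L·h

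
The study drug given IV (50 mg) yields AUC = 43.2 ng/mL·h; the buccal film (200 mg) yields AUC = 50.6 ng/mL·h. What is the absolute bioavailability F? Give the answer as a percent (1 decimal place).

F = 29.3%

F = (AUC_ev / D_ev) / (AUC_iv / D_iv)
  = (50.6/200) / (43.2/50)
  = 0.253 / 0.864 = 0.2928
  = 29.28%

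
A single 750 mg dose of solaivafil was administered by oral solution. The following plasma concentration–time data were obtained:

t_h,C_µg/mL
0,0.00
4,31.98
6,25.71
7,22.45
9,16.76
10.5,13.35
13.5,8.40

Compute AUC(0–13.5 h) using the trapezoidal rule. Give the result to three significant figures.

AUC = 240 µg/mL·h

Trapezoidal AUC_0→13.5:
  [0→4]: (0.00+31.98)/2 × 4 = 63.96
  [4→6]: (31.98+25.71)/2 × 2 = 57.69
  [6→7]: (25.71+22.45)/2 × 1 = 24.08
  [7→9]: (22.45+16.76)/2 × 2 = 39.21
  [9→10.5]: (16.76+13.35)/2 × 1.5 = 22.5825
  [10.5→13.5]: (13.35+8.40)/2 × 3 = 32.625
  Sum = 240.1475 µg/mL·h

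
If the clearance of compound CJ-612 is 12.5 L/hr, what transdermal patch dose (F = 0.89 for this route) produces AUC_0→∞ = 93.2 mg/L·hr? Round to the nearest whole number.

Dose = CL × AUC_0→∞ / F
     = 12.5 × 93.2 / 0.89 = 1308.99 mg

Dose = 1309 mg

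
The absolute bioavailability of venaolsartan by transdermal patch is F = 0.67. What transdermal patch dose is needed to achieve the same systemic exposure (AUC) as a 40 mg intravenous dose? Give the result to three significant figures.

For equal systemic exposure: F × D_ev = D_iv
D_ev = D_iv / F = 40 / 0.67 = 59.7015 mg

D_transdermal = 59.7 mg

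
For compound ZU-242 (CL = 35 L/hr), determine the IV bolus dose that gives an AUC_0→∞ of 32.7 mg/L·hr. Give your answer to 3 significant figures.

Dose = 1140 mg

Dose_iv = CL × AUC_0→∞
     = 35 × 32.7 = 1144.5 mg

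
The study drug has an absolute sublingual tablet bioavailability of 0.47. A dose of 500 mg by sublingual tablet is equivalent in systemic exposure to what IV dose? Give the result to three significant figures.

Systemic exposure from an extravascular dose = F × D_ev, so the equivalent IV dose is F × D_ev.
D_iv = F × D_ev = 0.47 × 500 = 235 mg

D_iv = 235 mg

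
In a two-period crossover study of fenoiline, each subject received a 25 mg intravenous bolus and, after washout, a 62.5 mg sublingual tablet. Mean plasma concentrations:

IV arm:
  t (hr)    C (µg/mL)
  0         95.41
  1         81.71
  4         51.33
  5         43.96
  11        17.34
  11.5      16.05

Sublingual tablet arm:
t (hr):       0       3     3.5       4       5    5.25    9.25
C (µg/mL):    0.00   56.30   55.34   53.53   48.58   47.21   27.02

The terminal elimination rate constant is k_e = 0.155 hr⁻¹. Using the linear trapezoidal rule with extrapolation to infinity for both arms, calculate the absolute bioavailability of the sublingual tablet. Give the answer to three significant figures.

F = 0.333

Trapezoidal AUC_0→11.5 (IV):
  [0→1]: (95.41+81.71)/2 × 1 = 88.56
  [1→4]: (81.71+51.33)/2 × 3 = 199.56
  [4→5]: (51.33+43.96)/2 × 1 = 47.645
  [5→11]: (43.96+17.34)/2 × 6 = 183.9
  [11→11.5]: (17.34+16.05)/2 × 0.5 = 8.3475
  Sum = 528.0125 µg/mL·hr
IV tail: 16.05/0.155 = 103.548; AUC_iv,0→∞ = 528.0125 + 103.548 = 631.5605 µg/mL·hr
Trapezoidal AUC_0→9.25 (sublingual tablet):
  [0→3]: (0.00+56.30)/2 × 3 = 84.45
  [3→3.5]: (56.30+55.34)/2 × 0.5 = 27.91
  [3.5→4]: (55.34+53.53)/2 × 0.5 = 27.2175
  [4→5]: (53.53+48.58)/2 × 1 = 51.055
  [5→5.25]: (48.58+47.21)/2 × 0.25 = 11.97375
  [5.25→9.25]: (47.21+27.02)/2 × 4 = 148.46
  Sum = 351.06625 µg/mL·hr
sublingual tablet tail: 27.02/0.155 = 174.323; AUC_ev,0→∞ = 351.06625 + 174.323 = 525.38925 µg/mL·hr
F = (AUC_ev/D_ev)/(AUC_iv/D_iv) = (525.38925/62.5)/(631.5605/25) = 8.406228/25.26242 = 0.3328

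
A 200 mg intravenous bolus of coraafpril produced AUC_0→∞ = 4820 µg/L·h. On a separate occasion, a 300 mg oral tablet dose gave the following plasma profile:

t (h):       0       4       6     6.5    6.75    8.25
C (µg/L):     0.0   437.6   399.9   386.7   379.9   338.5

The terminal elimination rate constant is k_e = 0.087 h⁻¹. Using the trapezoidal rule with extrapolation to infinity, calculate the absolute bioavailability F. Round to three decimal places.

Trapezoidal AUC_0→8.25 (oral tablet):
  [0→4]: (0.0+437.6)/2 × 4 = 875.2
  [4→6]: (437.6+399.9)/2 × 2 = 837.5
  [6→6.5]: (399.9+386.7)/2 × 0.5 = 196.65
  [6.5→6.75]: (386.7+379.9)/2 × 0.25 = 95.825
  [6.75→8.25]: (379.9+338.5)/2 × 1.5 = 538.8
  Sum = 2543.975 µg/L·h
Tail: C_last/k_e = 338.5/0.087 = 3890.805
AUC_0→∞ (oral tablet) = 2543.975 + 3890.805 = 6434.78 µg/L·h
F = (AUC_ev/D_ev)/(AUC_iv/D_iv) = (6434.78/300)/(4820/200) = 21.4493/24.1 = 0.8900

F = 0.890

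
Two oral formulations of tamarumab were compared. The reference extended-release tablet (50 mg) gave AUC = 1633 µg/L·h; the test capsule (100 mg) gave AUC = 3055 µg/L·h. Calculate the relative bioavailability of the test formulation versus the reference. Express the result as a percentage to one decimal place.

F_rel = 93.5%

F_rel = (AUC_test/D_test) / (AUC_ref/D_ref)
      = (3055/100) / (1633/50)
      = 30.55 / 32.66 = 0.9354 = 93.54%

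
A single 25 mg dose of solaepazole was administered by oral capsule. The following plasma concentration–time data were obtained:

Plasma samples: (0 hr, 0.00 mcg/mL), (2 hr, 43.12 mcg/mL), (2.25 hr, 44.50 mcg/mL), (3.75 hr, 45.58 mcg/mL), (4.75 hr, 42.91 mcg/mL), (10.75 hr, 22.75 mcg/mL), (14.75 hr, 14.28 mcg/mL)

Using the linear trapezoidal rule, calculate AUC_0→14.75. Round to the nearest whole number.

Trapezoidal AUC_0→14.75:
  [0→2]: (0.00+43.12)/2 × 2 = 43.12
  [2→2.25]: (43.12+44.50)/2 × 0.25 = 10.9525
  [2.25→3.75]: (44.50+45.58)/2 × 1.5 = 67.56
  [3.75→4.75]: (45.58+42.91)/2 × 1 = 44.245
  [4.75→10.75]: (42.91+22.75)/2 × 6 = 196.98
  [10.75→14.75]: (22.75+14.28)/2 × 4 = 74.06
  Sum = 436.9175 mcg/mL·hr

AUC = 437 mcg/mL·hr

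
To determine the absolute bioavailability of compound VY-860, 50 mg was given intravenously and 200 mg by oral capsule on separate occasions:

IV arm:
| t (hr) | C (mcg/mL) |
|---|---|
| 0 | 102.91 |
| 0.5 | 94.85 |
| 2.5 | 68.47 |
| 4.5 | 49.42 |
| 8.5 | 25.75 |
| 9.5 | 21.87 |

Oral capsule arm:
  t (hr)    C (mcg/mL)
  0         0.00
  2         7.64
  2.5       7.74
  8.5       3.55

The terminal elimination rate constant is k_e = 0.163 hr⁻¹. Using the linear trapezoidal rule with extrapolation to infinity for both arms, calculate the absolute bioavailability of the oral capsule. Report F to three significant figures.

F = 0.0263

Trapezoidal AUC_0→9.5 (IV):
  [0→0.5]: (102.91+94.85)/2 × 0.5 = 49.44
  [0.5→2.5]: (94.85+68.47)/2 × 2 = 163.32
  [2.5→4.5]: (68.47+49.42)/2 × 2 = 117.89
  [4.5→8.5]: (49.42+25.75)/2 × 4 = 150.34
  [8.5→9.5]: (25.75+21.87)/2 × 1 = 23.81
  Sum = 504.8 mcg/mL·hr
IV tail: 21.87/0.163 = 134.172; AUC_iv,0→∞ = 504.8 + 134.172 = 638.972 mcg/mL·hr
Trapezoidal AUC_0→8.5 (oral capsule):
  [0→2]: (0.00+7.64)/2 × 2 = 7.64
  [2→2.5]: (7.64+7.74)/2 × 0.5 = 3.845
  [2.5→8.5]: (7.74+3.55)/2 × 6 = 33.87
  Sum = 45.355 mcg/mL·hr
oral capsule tail: 3.55/0.163 = 21.779; AUC_ev,0→∞ = 45.355 + 21.779 = 67.134 mcg/mL·hr
F = (AUC_ev/D_ev)/(AUC_iv/D_iv) = (67.134/200)/(638.972/50) = 0.33567/12.77944 = 0.0263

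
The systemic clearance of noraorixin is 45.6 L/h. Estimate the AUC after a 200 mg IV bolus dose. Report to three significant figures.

AUC_0→∞ = Dose_iv / CL
        = 200 / 45.6 = 4.38596 mg/L·h

AUC = 4.39 mg/L·h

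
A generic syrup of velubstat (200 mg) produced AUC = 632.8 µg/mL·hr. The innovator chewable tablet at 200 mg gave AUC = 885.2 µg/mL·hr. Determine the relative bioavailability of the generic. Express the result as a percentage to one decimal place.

F_rel = 71.5%

F_rel = (AUC_test/D_test) / (AUC_ref/D_ref)
      = (632.8/200) / (885.2/200)
      = 3.164 / 4.426 = 0.7149 = 71.49%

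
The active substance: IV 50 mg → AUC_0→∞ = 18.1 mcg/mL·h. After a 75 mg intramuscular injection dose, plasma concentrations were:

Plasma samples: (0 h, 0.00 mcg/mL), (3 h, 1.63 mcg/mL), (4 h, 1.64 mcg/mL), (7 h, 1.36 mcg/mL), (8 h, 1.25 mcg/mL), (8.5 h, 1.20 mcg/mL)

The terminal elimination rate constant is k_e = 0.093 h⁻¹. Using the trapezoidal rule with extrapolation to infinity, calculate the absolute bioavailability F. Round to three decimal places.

Trapezoidal AUC_0→8.5 (intramuscular injection):
  [0→3]: (0.00+1.63)/2 × 3 = 2.445
  [3→4]: (1.63+1.64)/2 × 1 = 1.635
  [4→7]: (1.64+1.36)/2 × 3 = 4.5
  [7→8]: (1.36+1.25)/2 × 1 = 1.305
  [8→8.5]: (1.25+1.20)/2 × 0.5 = 0.6125
  Sum = 10.4975 mcg/mL·h
Tail: C_last/k_e = 1.20/0.093 = 12.903
AUC_0→∞ (intramuscular injection) = 10.4975 + 12.903 = 23.4005 mcg/mL·h
F = (AUC_ev/D_ev)/(AUC_iv/D_iv) = (23.4005/75)/(18.1/50) = 0.312007/0.362 = 0.8619

F = 0.862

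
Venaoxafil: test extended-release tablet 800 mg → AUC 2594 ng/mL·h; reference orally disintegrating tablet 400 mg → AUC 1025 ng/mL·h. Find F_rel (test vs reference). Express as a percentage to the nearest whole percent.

F_rel = (AUC_test/D_test) / (AUC_ref/D_ref)
      = (2594/800) / (1025/400)
      = 3.2425 / 2.5625 = 1.2654 = 126.54%

F_rel = 127%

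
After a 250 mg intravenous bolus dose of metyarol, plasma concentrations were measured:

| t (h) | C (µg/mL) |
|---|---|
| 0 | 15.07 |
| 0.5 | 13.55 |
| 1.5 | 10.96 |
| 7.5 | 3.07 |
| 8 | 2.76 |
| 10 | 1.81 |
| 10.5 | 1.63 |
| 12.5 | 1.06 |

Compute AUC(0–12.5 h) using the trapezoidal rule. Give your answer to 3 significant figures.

Trapezoidal AUC_0→12.5:
  [0→0.5]: (15.07+13.55)/2 × 0.5 = 7.155
  [0.5→1.5]: (13.55+10.96)/2 × 1 = 12.255
  [1.5→7.5]: (10.96+3.07)/2 × 6 = 42.09
  [7.5→8]: (3.07+2.76)/2 × 0.5 = 1.4575
  [8→10]: (2.76+1.81)/2 × 2 = 4.57
  [10→10.5]: (1.81+1.63)/2 × 0.5 = 0.86
  [10.5→12.5]: (1.63+1.06)/2 × 2 = 2.69
  Sum = 71.0775 µg/mL·h

AUC = 71.1 µg/mL·h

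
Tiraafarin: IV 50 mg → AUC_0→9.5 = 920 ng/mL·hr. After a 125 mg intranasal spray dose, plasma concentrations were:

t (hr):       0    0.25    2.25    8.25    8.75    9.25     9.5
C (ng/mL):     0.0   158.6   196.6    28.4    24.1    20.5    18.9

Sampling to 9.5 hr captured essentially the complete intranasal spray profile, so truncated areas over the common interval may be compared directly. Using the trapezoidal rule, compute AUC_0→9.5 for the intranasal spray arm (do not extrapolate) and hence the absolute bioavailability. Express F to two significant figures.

Trapezoidal AUC_0→9.5 (intranasal spray):
  [0→0.25]: (0.0+158.6)/2 × 0.25 = 19.825
  [0.25→2.25]: (158.6+196.6)/2 × 2 = 355.2
  [2.25→8.25]: (196.6+28.4)/2 × 6 = 675.0
  [8.25→8.75]: (28.4+24.1)/2 × 0.5 = 13.125
  [8.75→9.25]: (24.1+20.5)/2 × 0.5 = 11.15
  [9.25→9.5]: (20.5+18.9)/2 × 0.25 = 4.925
  Sum = 1079.225 ng/mL·hr
F = (AUC_ev/D_ev)/(AUC_iv/D_iv) = (1079.225/125)/(920/50) = 8.6338/18.4 = 0.4692

F = 0.47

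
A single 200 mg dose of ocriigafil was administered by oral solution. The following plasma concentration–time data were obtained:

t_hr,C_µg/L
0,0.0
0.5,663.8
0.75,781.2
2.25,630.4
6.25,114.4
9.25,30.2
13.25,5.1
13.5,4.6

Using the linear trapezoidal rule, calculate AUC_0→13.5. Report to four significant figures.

AUC = 3184 µg/L·hr

Trapezoidal AUC_0→13.5:
  [0→0.5]: (0.0+663.8)/2 × 0.5 = 165.95
  [0.5→0.75]: (663.8+781.2)/2 × 0.25 = 180.625
  [0.75→2.25]: (781.2+630.4)/2 × 1.5 = 1058.7
  [2.25→6.25]: (630.4+114.4)/2 × 4 = 1489.6
  [6.25→9.25]: (114.4+30.2)/2 × 3 = 216.9
  [9.25→13.25]: (30.2+5.1)/2 × 4 = 70.6
  [13.25→13.5]: (5.1+4.6)/2 × 0.25 = 1.2125
  Sum = 3183.5875 µg/L·hr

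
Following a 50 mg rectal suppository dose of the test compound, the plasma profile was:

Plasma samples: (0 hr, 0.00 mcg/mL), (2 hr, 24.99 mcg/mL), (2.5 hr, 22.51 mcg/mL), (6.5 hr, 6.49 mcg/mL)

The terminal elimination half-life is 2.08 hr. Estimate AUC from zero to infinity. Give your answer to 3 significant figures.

AUC = 114 mcg/mL·hr

Trapezoidal AUC_0→6.5:
  [0→2]: (0.00+24.99)/2 × 2 = 24.99
  [2→2.5]: (24.99+22.51)/2 × 0.5 = 11.875
  [2.5→6.5]: (22.51+6.49)/2 × 4 = 58.0
  Sum = 94.865 mcg/mL·hr
k_e = ln2 / t½ = 0.693147 / 2.08 = 0.3332 hr^-1
Extrapolated tail: C_last / k_e = 6.49 / 0.3332 = 19.478
AUC_0→∞ = 94.865 + 19.478 = 114.343 mcg/mL·hr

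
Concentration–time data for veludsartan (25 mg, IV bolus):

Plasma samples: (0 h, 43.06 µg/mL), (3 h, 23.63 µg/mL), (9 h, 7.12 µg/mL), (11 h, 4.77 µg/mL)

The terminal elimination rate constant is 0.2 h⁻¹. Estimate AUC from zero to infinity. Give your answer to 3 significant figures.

AUC = 228 µg/mL·h

Trapezoidal AUC_0→11:
  [0→3]: (43.06+23.63)/2 × 3 = 100.035
  [3→9]: (23.63+7.12)/2 × 6 = 92.25
  [9→11]: (7.12+4.77)/2 × 2 = 11.89
  Sum = 204.175 µg/mL·h
Extrapolated tail: C_last / k_e = 4.77 / 0.2 = 23.850
AUC_0→∞ = 204.175 + 23.850 = 228.025 µg/mL·h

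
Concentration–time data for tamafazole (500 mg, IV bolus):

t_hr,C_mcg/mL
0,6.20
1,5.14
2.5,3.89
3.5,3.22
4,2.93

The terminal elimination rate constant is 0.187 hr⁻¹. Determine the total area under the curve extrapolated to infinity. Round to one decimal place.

AUC = 33.2 mcg/mL·hr

Trapezoidal AUC_0→4:
  [0→1]: (6.20+5.14)/2 × 1 = 5.67
  [1→2.5]: (5.14+3.89)/2 × 1.5 = 6.7725
  [2.5→3.5]: (3.89+3.22)/2 × 1 = 3.555
  [3.5→4]: (3.22+2.93)/2 × 0.5 = 1.5375
  Sum = 17.535 mcg/mL·hr
Extrapolated tail: C_last / k_e = 2.93 / 0.187 = 15.668
AUC_0→∞ = 17.535 + 15.668 = 33.203 mcg/mL·hr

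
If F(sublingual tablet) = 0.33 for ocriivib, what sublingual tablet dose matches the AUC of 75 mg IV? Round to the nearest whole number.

D_sublingual = 227 mg

For equal systemic exposure: F × D_ev = D_iv
D_ev = D_iv / F = 75 / 0.33 = 227.273 mg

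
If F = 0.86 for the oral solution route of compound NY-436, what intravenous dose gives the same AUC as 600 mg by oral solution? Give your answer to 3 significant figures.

Systemic exposure from an extravascular dose = F × D_ev, so the equivalent IV dose is F × D_ev.
D_iv = F × D_ev = 0.86 × 600 = 516 mg

D_iv = 516 mg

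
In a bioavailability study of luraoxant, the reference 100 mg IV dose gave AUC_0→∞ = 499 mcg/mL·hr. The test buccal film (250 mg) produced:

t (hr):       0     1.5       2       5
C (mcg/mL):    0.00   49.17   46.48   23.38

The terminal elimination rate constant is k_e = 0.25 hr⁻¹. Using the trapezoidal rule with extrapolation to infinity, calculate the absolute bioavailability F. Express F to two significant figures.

Trapezoidal AUC_0→5 (buccal film):
  [0→1.5]: (0.00+49.17)/2 × 1.5 = 36.8775
  [1.5→2]: (49.17+46.48)/2 × 0.5 = 23.9125
  [2→5]: (46.48+23.38)/2 × 3 = 104.79
  Sum = 165.58 mcg/mL·hr
Tail: C_last/k_e = 23.38/0.25 = 93.520
AUC_0→∞ (buccal film) = 165.58 + 93.520 = 259.1 mcg/mL·hr
F = (AUC_ev/D_ev)/(AUC_iv/D_iv) = (259.1/250)/(499/100) = 1.0364/4.99 = 0.2077

F = 0.21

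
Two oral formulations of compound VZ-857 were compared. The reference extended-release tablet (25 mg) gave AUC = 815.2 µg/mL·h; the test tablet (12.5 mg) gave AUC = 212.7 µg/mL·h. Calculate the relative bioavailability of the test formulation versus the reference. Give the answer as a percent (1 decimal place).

F_rel = 52.2%

F_rel = (AUC_test/D_test) / (AUC_ref/D_ref)
      = (212.7/12.5) / (815.2/25)
      = 17.016 / 32.608 = 0.5218 = 52.18%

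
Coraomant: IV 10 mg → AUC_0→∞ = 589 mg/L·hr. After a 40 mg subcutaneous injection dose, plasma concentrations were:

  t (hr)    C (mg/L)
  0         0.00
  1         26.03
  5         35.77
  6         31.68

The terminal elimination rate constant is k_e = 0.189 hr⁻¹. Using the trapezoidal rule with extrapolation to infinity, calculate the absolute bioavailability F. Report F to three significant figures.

Trapezoidal AUC_0→6 (subcutaneous injection):
  [0→1]: (0.00+26.03)/2 × 1 = 13.015
  [1→5]: (26.03+35.77)/2 × 4 = 123.6
  [5→6]: (35.77+31.68)/2 × 1 = 33.725
  Sum = 170.34 mg/L·hr
Tail: C_last/k_e = 31.68/0.189 = 167.619
AUC_0→∞ (subcutaneous injection) = 170.34 + 167.619 = 337.959 mg/L·hr
F = (AUC_ev/D_ev)/(AUC_iv/D_iv) = (337.959/40)/(589/10) = 8.448975/58.9 = 0.1434

F = 0.143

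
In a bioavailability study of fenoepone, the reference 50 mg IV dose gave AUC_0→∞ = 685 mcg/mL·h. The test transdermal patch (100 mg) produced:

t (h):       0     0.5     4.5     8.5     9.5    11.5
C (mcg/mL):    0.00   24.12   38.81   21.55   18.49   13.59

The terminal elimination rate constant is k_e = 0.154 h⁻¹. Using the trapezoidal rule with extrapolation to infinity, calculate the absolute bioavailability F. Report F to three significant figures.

Trapezoidal AUC_0→11.5 (transdermal patch):
  [0→0.5]: (0.00+24.12)/2 × 0.5 = 6.03
  [0.5→4.5]: (24.12+38.81)/2 × 4 = 125.86
  [4.5→8.5]: (38.81+21.55)/2 × 4 = 120.72
  [8.5→9.5]: (21.55+18.49)/2 × 1 = 20.02
  [9.5→11.5]: (18.49+13.59)/2 × 2 = 32.08
  Sum = 304.71 mcg/mL·h
Tail: C_last/k_e = 13.59/0.154 = 88.247
AUC_0→∞ (transdermal patch) = 304.71 + 88.247 = 392.957 mcg/mL·h
F = (AUC_ev/D_ev)/(AUC_iv/D_iv) = (392.957/100)/(685/50) = 3.92957/13.7 = 0.2868

F = 0.287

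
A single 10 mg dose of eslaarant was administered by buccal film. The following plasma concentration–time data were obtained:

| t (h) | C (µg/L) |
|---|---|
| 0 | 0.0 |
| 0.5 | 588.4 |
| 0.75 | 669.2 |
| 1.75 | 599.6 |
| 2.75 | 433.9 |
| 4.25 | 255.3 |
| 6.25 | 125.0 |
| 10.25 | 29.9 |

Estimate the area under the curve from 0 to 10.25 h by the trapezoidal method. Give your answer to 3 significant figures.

AUC = 2660 µg/L·h

Trapezoidal AUC_0→10.25:
  [0→0.5]: (0.0+588.4)/2 × 0.5 = 147.1
  [0.5→0.75]: (588.4+669.2)/2 × 0.25 = 157.2
  [0.75→1.75]: (669.2+599.6)/2 × 1 = 634.4
  [1.75→2.75]: (599.6+433.9)/2 × 1 = 516.75
  [2.75→4.25]: (433.9+255.3)/2 × 1.5 = 516.9
  [4.25→6.25]: (255.3+125.0)/2 × 2 = 380.3
  [6.25→10.25]: (125.0+29.9)/2 × 4 = 309.8
  Sum = 2662.45 µg/L·h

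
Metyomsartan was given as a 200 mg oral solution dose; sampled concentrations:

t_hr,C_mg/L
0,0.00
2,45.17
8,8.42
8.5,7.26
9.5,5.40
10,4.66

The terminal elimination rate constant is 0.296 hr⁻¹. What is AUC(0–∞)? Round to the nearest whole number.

AUC = 234 mg/L·hr

Trapezoidal AUC_0→10:
  [0→2]: (0.00+45.17)/2 × 2 = 45.17
  [2→8]: (45.17+8.42)/2 × 6 = 160.77
  [8→8.5]: (8.42+7.26)/2 × 0.5 = 3.92
  [8.5→9.5]: (7.26+5.40)/2 × 1 = 6.33
  [9.5→10]: (5.40+4.66)/2 × 0.5 = 2.515
  Sum = 218.705 mg/L·hr
Extrapolated tail: C_last / k_e = 4.66 / 0.296 = 15.743
AUC_0→∞ = 218.705 + 15.743 = 234.448 mg/L·hr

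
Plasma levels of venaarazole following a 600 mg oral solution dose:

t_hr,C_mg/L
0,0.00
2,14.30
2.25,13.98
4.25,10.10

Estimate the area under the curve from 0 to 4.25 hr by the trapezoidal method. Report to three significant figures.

AUC = 41.9 mg/L·hr

Trapezoidal AUC_0→4.25:
  [0→2]: (0.00+14.30)/2 × 2 = 14.3
  [2→2.25]: (14.30+13.98)/2 × 0.25 = 3.535
  [2.25→4.25]: (13.98+10.10)/2 × 2 = 24.08
  Sum = 41.915 mg/L·hr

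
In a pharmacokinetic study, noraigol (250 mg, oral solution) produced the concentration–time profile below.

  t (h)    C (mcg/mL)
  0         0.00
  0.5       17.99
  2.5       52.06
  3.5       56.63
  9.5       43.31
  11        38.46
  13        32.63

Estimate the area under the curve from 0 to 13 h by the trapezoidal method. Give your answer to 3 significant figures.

AUC = 561 mcg/mL·h

Trapezoidal AUC_0→13:
  [0→0.5]: (0.00+17.99)/2 × 0.5 = 4.4975
  [0.5→2.5]: (17.99+52.06)/2 × 2 = 70.05
  [2.5→3.5]: (52.06+56.63)/2 × 1 = 54.345
  [3.5→9.5]: (56.63+43.31)/2 × 6 = 299.82
  [9.5→11]: (43.31+38.46)/2 × 1.5 = 61.3275
  [11→13]: (38.46+32.63)/2 × 2 = 71.09
  Sum = 561.13 mcg/mL·h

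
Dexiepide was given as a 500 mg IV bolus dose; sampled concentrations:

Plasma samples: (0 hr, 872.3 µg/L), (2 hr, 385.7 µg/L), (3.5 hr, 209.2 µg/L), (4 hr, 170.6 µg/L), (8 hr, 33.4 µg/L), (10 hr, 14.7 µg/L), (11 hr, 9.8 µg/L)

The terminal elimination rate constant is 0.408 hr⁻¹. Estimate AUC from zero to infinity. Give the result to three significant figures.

Trapezoidal AUC_0→11:
  [0→2]: (872.3+385.7)/2 × 2 = 1258.0
  [2→3.5]: (385.7+209.2)/2 × 1.5 = 446.175
  [3.5→4]: (209.2+170.6)/2 × 0.5 = 94.95
  [4→8]: (170.6+33.4)/2 × 4 = 408.0
  [8→10]: (33.4+14.7)/2 × 2 = 48.1
  [10→11]: (14.7+9.8)/2 × 1 = 12.25
  Sum = 2267.475 µg/L·hr
Extrapolated tail: C_last / k_e = 9.8 / 0.408 = 24.020
AUC_0→∞ = 2267.475 + 24.020 = 2291.495 µg/L·hr

AUC = 2290 µg/L·hr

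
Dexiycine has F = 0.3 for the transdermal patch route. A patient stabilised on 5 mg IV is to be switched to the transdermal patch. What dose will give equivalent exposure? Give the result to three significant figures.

D_transdermal = 16.7 mg

For equal systemic exposure: F × D_ev = D_iv
D_ev = D_iv / F = 5 / 0.3 = 16.6667 mg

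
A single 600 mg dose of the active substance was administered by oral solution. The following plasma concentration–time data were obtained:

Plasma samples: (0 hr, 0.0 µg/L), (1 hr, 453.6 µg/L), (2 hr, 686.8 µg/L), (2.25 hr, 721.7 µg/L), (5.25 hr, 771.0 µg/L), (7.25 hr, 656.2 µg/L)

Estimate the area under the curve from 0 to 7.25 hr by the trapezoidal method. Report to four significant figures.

Trapezoidal AUC_0→7.25:
  [0→1]: (0.0+453.6)/2 × 1 = 226.8
  [1→2]: (453.6+686.8)/2 × 1 = 570.2
  [2→2.25]: (686.8+721.7)/2 × 0.25 = 176.0625
  [2.25→5.25]: (721.7+771.0)/2 × 3 = 2239.05
  [5.25→7.25]: (771.0+656.2)/2 × 2 = 1427.2
  Sum = 4639.3125 µg/L·hr

AUC = 4639 µg/L·hr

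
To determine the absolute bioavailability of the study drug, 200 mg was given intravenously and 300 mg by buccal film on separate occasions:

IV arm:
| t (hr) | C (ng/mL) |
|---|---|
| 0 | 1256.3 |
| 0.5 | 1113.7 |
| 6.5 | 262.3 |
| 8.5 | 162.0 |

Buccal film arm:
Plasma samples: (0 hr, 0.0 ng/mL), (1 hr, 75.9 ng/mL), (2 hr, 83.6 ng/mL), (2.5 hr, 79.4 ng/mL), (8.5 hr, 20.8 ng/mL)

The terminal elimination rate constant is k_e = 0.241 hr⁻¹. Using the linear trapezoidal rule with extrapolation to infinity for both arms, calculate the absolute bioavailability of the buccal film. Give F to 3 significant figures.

F = 0.0625

Trapezoidal AUC_0→8.5 (IV):
  [0→0.5]: (1256.3+1113.7)/2 × 0.5 = 592.5
  [0.5→6.5]: (1113.7+262.3)/2 × 6 = 4128.0
  [6.5→8.5]: (262.3+162.0)/2 × 2 = 424.3
  Sum = 5144.8 ng/mL·hr
IV tail: 162.0/0.241 = 672.199; AUC_iv,0→∞ = 5144.8 + 672.199 = 5816.999 ng/mL·hr
Trapezoidal AUC_0→8.5 (buccal film):
  [0→1]: (0.0+75.9)/2 × 1 = 37.95
  [1→2]: (75.9+83.6)/2 × 1 = 79.75
  [2→2.5]: (83.6+79.4)/2 × 0.5 = 40.75
  [2.5→8.5]: (79.4+20.8)/2 × 6 = 300.6
  Sum = 459.05 ng/mL·hr
buccal film tail: 20.8/0.241 = 86.307; AUC_ev,0→∞ = 459.05 + 86.307 = 545.357 ng/mL·hr
F = (AUC_ev/D_ev)/(AUC_iv/D_iv) = (545.357/300)/(5816.999/200) = 1.81786/29.084995 = 0.0625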